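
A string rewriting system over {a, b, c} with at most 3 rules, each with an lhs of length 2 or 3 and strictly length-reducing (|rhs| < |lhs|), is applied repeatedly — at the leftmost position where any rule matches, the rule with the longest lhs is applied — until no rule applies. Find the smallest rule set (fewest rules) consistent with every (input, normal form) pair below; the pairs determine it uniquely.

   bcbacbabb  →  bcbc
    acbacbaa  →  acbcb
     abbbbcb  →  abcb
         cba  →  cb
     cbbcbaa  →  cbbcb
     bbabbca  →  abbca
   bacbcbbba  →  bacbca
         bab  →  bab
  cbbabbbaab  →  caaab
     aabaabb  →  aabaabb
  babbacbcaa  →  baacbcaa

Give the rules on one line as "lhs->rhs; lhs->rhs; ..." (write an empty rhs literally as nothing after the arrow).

  | bcbacbabb => bcbcbabb => bcbcbbb => bcbc
  | acbacbaa => acbcbaa => acbcba => acbcb
  | abbbbcb => abcb
  | cba => cb

bba->a; bbb->; cba->cb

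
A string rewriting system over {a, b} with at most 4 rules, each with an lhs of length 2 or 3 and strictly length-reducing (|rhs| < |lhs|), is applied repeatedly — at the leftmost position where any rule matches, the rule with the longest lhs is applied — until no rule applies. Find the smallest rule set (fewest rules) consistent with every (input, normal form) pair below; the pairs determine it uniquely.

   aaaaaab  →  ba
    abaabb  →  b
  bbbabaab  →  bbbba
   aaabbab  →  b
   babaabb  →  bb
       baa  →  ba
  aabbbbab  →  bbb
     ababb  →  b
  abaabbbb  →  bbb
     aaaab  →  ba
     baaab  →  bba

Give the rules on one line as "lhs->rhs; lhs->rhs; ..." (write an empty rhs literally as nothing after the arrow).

aa->a; aab->ba; ab->

  | aaaaaab => aaaaab => aaaab => aaab => aab => ba
  | abaabb => aabb => bab => b
  | bbbabaab => bbbaab => bbbba
  | aaabbab => aabbab => babab => bab => b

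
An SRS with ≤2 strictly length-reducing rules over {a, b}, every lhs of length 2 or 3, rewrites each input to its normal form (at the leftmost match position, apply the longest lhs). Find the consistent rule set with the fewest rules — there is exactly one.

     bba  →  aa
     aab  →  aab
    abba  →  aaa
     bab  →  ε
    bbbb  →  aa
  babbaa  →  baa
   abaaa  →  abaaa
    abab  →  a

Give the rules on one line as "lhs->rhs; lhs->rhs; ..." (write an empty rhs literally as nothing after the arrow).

  | bba => aa
  | aab
  | abba => aaa
  | bab => ε

bab->; bb->a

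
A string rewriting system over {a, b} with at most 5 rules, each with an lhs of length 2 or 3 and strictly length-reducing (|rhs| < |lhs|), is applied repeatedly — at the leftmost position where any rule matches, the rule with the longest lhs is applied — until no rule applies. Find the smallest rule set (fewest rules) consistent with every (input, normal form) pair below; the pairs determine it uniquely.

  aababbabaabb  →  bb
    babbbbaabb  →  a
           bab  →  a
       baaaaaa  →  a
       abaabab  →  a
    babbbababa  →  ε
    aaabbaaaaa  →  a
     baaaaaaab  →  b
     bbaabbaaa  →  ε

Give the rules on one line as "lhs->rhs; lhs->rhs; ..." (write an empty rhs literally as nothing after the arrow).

aa->; ab->b; ba->; bab->a

  | aababbabaabb => babbabaabb => ababaabb => babaabb => aaabb => abb => bb
  | babbbbaabb => abbbaabb => bbbaabb => bbabb => bab => a
  | bab => a
  | baaaaaa => aaaaa => aaa => a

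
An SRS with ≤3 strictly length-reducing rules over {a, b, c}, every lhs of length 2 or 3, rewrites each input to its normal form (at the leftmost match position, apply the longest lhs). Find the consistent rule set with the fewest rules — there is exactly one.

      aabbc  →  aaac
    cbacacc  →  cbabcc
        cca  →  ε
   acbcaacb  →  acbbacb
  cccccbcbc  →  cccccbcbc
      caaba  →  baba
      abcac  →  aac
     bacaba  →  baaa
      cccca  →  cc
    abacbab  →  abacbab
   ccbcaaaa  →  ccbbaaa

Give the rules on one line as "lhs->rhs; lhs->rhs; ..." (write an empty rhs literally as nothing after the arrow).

abb->aa; ca->b; cca->

  | aabbc => aaac
  | cbacacc => cbabcc
  | cca => ε
  | acbcaacb => acbbacb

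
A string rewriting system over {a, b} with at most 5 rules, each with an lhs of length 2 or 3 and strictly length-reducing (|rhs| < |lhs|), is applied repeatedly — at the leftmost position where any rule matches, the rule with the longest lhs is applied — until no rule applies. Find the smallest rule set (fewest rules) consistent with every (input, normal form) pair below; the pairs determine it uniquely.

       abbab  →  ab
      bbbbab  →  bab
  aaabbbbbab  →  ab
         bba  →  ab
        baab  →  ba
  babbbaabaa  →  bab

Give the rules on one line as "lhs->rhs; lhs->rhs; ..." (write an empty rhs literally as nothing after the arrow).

  | abbab => aabb => ab
  | bbbbab => bab
  | aaabbbbbab => abbbbbab => abbab => aabb => ab
  | bba => ab

aa->; aab->a; bba->ab; bbb->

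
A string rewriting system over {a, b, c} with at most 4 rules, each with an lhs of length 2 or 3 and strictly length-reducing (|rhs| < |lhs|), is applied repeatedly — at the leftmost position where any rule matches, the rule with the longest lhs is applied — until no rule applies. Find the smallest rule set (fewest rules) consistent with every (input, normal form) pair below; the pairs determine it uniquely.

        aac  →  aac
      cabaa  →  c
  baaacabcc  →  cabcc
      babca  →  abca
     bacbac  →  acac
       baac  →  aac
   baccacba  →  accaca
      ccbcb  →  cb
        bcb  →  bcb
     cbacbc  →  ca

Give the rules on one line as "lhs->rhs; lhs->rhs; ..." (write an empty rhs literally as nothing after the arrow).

  | aac
  | cabaa => caaa => c
  | baaacabcc => aaacabcc => cabcc
  | babca => abca

aaa->; ba->a; cbc->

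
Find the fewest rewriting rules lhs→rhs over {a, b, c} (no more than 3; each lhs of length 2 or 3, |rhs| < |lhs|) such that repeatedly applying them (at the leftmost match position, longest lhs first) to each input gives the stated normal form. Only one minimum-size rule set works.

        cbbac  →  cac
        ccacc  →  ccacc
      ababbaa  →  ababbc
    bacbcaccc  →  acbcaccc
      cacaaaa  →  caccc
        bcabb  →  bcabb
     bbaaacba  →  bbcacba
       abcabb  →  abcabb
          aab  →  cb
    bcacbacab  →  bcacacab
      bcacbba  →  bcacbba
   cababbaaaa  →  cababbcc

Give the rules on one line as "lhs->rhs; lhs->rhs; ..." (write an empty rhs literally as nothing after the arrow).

aa->c; bac->ac

  | cbbac => cbac => cac
  | ccacc
  | ababbaa => ababbc
  | bacbcaccc => acbcaccc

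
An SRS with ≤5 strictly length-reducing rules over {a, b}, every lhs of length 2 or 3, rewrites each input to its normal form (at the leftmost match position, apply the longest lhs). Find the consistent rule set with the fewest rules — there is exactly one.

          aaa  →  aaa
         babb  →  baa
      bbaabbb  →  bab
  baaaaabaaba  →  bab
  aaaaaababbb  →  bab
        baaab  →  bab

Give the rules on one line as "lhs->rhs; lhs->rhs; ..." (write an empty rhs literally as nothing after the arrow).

  | aaa
  | babb => baa
  | bbaabbb => babbb => bab
  | baaaaabaaba => baaabaaba => babaaba => babba => bab

aab->b; bb->a; bba->b; bbb->b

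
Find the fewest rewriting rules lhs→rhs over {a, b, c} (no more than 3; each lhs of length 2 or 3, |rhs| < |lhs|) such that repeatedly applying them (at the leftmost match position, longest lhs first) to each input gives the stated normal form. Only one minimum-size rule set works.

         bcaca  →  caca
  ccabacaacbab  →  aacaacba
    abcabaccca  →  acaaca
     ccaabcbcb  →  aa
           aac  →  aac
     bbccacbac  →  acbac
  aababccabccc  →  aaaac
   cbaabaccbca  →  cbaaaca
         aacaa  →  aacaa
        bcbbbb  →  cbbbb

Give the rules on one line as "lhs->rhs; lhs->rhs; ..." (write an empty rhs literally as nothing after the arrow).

  | bcaca => caca
  | ccabacaacbab => abacaacbab => aacaacbab => aacaacba
  | abcabaccca => acabaccca => acaaccca => acaaca
  | ccaabcbcb => aabcbcb => aacbcb => aaccb => aab => aa

ab->a; bc->c; cc->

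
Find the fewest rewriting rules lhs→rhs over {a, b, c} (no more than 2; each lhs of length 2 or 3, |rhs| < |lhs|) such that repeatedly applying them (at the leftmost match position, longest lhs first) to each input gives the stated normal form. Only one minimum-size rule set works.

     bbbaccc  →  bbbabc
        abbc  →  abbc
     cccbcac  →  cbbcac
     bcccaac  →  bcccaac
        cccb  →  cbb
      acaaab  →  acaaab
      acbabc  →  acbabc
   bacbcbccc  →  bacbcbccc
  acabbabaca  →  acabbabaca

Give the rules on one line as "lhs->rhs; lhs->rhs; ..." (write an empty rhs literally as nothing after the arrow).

  | bbbaccc => bbbabc
  | abbc
  | cccbcac => cbbcac
  | bcccaac

acc->ab; ccb->bb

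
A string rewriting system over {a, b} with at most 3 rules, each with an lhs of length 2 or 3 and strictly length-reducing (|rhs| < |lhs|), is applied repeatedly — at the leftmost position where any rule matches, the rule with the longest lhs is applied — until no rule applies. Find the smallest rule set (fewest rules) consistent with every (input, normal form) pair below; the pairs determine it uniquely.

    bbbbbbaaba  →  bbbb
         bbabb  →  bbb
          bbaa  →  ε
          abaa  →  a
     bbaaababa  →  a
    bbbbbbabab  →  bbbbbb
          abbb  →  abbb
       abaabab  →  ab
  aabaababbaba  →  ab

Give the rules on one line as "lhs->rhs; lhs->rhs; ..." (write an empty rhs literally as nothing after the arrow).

aa->a; ba->

  | bbbbbbaaba => bbbbbaba => bbbbba => bbbb
  | bbabb => bbb
  | bbaa => ba => ε
  | abaa => aa => a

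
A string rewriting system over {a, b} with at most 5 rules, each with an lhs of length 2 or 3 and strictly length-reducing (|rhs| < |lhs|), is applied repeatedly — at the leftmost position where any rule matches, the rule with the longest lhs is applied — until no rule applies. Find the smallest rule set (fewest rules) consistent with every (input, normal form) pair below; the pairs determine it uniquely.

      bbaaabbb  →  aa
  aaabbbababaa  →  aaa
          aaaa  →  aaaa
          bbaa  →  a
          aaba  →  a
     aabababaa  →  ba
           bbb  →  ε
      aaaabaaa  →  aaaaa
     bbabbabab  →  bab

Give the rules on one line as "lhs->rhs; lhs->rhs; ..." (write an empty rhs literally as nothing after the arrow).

  | bbaaabbb => aabbb => aa
  | aaabbbababaa => aaaababaa => aaabaa => aaa
  | aaaa
  | bbaa => a

aba->; baa->ba; bba->; bbb->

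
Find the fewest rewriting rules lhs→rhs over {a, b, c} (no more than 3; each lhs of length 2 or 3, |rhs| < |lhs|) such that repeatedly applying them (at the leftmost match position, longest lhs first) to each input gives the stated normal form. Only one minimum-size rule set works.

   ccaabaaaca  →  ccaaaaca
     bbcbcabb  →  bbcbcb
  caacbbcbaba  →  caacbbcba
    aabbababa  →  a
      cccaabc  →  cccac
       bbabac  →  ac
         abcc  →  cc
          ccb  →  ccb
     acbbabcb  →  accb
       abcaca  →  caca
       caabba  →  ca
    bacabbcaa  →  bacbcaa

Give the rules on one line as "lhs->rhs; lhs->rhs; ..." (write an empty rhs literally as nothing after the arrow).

  | ccaabaaaca => ccaaaaca
  | bbcbcabb => bbcbcb
  | caacbbcbaba => caacbbcba
  | aabbababa => abababa => ababa => aba => a

ab->; bba->a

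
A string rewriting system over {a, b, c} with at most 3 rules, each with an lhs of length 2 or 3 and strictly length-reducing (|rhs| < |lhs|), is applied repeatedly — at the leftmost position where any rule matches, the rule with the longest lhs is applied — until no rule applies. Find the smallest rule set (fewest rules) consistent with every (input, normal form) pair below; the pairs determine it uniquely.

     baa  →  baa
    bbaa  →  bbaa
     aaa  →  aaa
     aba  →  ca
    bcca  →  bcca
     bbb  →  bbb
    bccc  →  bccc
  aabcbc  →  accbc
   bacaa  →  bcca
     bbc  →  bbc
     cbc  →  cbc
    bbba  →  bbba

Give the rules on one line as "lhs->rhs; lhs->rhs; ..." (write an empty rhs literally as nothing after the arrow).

  | baa
  | bbaa
  | aaa
  | aba => ca

ab->c; aca->cc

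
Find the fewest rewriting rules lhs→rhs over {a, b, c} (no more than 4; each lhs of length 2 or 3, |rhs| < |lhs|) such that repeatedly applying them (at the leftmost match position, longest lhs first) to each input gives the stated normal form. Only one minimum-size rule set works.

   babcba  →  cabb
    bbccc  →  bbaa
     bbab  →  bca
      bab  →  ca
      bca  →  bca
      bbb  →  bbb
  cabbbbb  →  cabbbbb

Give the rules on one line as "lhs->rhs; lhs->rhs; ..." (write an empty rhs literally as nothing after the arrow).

bab->ca; cba->bb; ccc->aa

  | babcba => cacba => cabb
  | bbccc => bbaa
  | bbab => bca
  | bab => ca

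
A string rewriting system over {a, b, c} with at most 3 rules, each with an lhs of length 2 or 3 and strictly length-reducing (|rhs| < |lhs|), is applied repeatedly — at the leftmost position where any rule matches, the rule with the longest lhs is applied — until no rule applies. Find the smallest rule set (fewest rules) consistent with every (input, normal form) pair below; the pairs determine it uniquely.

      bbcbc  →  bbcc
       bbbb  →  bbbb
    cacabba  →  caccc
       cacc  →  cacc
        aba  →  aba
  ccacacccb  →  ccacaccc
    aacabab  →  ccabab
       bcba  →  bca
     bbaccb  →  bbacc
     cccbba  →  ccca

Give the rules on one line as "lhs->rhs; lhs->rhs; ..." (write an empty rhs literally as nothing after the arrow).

  | bbcbc => bbcc
  | bbbb
  | cacabba => caccaa => caccc
  | cacc

aa->c; abb->ca; cb->c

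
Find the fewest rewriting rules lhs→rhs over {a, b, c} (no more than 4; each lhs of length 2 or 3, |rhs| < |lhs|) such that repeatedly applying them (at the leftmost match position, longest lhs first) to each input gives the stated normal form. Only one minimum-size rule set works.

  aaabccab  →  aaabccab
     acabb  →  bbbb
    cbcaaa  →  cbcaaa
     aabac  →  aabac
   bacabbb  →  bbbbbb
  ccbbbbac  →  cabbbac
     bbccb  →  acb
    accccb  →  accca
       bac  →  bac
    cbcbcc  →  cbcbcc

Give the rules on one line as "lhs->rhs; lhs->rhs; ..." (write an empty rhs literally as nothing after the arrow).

aca->bb; bbc->a; ccb->ca

  | aaabccab
  | acabb => bbbb
  | cbcaaa
  | aabac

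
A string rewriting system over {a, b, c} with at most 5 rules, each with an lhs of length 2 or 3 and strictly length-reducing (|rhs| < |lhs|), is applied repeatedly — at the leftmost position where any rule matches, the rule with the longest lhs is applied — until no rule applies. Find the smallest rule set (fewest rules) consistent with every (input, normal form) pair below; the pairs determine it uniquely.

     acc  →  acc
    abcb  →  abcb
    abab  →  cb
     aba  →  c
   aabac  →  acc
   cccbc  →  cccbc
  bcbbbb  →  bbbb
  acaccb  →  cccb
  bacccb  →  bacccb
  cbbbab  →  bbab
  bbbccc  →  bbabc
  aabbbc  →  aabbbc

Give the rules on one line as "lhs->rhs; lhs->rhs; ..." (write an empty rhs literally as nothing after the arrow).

  | acc
  | abcb
  | abab => cb
  | aba => c

aba->c; aca->c; bcc->ab; cbb->b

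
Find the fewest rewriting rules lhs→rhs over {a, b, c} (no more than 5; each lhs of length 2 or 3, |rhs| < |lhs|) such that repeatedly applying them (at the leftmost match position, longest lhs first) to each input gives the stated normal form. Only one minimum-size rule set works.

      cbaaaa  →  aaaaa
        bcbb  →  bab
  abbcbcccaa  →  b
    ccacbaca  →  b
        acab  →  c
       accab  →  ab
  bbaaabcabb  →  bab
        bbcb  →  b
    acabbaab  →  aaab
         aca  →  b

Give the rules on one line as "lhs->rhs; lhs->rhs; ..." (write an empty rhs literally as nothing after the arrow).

ac->c; bb->c; ca->b; cb->a

  | cbaaaa => aaaaa
  | bcbb => bab
  | abbcbcccaa => accbcccaa => ccbcccaa => cacccaa => bcccaa => bccba => bcaa => bba => ca => b
  | ccacbaca => cbcbaca => acbaca => cbaca => aaca => aca => ca => b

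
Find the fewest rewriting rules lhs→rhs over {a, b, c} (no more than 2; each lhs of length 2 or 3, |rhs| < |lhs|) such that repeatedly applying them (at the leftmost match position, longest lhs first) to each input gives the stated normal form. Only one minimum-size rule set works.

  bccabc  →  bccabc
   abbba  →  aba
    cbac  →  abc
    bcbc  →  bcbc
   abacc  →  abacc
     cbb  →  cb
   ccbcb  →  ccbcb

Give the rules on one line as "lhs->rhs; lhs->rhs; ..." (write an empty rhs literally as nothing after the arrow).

bb->b; cba->ab

  | bccabc
  | abbba => abba => aba
  | cbac => abc
  | bcbc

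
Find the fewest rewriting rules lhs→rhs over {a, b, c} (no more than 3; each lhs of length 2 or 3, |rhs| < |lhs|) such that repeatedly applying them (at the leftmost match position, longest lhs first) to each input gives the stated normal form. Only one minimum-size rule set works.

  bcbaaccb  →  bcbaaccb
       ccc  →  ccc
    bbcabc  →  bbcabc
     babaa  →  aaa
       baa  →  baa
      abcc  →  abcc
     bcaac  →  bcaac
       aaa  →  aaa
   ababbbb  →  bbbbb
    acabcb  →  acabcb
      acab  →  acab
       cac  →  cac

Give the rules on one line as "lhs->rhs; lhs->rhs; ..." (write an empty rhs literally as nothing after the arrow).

aba->b; bab->a

  | bcbaaccb
  | ccc
  | bbcabc
  | babaa => aaa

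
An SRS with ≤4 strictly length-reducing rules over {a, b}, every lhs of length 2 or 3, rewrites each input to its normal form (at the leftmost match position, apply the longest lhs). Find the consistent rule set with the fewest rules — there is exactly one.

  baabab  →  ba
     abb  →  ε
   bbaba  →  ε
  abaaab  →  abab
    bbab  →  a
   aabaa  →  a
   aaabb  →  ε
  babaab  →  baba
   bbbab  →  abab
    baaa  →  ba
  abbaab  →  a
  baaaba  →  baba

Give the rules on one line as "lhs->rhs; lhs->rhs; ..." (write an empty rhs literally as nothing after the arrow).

  | baabab => baab => ba
  | abb => aa => ε
  | bbaba => aaba => aa => ε
  | abaaab => abab

aa->; aab->a; bb->a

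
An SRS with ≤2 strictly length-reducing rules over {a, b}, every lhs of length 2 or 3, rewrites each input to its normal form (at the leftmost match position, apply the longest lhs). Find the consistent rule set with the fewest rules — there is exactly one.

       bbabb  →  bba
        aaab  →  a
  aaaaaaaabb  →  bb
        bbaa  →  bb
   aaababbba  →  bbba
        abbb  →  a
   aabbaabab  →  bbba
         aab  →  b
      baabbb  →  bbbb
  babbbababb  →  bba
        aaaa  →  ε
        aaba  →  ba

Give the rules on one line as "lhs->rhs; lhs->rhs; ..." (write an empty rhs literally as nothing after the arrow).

  | bbabb => bbab => bba
  | aaab => ab => a
  | aaaaaaaabb => aaaaaabb => aaaabb => aabb => bb
  | bbaa => bb

aa->; ab->a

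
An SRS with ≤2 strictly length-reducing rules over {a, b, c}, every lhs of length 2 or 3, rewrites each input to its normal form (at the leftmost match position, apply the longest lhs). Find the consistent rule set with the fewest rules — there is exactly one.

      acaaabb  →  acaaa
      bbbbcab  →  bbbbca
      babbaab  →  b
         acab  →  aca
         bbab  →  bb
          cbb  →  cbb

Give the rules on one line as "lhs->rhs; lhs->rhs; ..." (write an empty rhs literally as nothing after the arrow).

ab->a; ba->

  | acaaabb => acaaab => acaaa
  | bbbbcab => bbbbca
  | babbaab => bbaab => bab => b
  | acab => aca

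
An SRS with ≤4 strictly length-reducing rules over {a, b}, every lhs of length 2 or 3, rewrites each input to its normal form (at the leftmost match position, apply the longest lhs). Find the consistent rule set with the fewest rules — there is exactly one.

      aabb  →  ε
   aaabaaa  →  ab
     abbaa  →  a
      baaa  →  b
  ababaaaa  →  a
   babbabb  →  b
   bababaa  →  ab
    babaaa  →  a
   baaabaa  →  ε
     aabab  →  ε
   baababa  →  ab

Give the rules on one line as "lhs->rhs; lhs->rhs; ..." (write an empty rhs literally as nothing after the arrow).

aa->; ba->b; bb->

  | aabb => bb => ε
  | aaabaaa => abaaa => abaa => aba => ab
  | abbaa => aaa => a
  | baaa => baa => ba => b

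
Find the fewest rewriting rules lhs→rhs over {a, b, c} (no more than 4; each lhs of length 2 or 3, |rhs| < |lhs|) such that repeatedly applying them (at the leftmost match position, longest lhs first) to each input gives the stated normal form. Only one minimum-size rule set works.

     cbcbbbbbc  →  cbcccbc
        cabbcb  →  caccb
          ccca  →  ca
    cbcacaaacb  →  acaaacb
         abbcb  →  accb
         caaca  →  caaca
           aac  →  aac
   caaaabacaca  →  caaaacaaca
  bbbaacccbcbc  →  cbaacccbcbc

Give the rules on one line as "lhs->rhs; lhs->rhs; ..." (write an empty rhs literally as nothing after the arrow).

  | cbcbbbbbc => cbccbbbc => cbcccbc
  | cabbcb => caccb
  | ccca => ca
  | cbcacaaacb => ccacaaacb => acaaacb

bac->ca; bb->c; bca->ca; cca->a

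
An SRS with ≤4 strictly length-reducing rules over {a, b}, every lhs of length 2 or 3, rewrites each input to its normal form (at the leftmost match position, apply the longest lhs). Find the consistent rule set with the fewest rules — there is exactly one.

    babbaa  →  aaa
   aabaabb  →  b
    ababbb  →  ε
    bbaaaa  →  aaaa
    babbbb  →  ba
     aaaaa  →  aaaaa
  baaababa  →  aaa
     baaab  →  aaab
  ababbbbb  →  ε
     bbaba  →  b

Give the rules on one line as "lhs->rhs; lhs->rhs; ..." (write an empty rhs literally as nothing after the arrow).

aba->b; baa->aa; bb->

  | babbaa => baaa => aaa
  | aabaabb => ababb => bbb => b
  | ababbb => bbbb => bb => ε
  | bbaaaa => aaaa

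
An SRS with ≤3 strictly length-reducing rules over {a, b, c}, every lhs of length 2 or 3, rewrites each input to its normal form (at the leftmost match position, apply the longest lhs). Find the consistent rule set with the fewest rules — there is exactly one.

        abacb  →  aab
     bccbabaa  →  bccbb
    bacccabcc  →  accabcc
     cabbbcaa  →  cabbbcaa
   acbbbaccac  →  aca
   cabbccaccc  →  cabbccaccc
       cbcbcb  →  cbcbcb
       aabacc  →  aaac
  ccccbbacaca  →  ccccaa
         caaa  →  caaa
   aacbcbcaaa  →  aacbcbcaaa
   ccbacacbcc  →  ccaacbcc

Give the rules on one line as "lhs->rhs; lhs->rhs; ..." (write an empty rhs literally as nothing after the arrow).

ba->b; bac->a

  | abacb => aab
  | bccbabaa => bccbbaa => bccbba => bccbb
  | bacccabcc => accabcc
  | cabbbcaa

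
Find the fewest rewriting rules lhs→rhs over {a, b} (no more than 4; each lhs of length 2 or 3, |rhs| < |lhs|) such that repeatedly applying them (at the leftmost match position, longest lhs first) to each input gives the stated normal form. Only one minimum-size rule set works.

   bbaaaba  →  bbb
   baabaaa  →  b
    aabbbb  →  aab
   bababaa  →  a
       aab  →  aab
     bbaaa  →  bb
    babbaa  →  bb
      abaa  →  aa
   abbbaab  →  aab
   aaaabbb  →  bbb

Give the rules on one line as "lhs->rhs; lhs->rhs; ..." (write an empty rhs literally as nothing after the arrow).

  | bbaaaba => bbaaba => bbaba => bbba => bbb
  | baabaaa => abaaa => aaa => b
  | aabbbb => aabbb => aabb => aab
  | bababaa => babaa => baa => a

aaa->b; abb->ab; ba->; bba->bb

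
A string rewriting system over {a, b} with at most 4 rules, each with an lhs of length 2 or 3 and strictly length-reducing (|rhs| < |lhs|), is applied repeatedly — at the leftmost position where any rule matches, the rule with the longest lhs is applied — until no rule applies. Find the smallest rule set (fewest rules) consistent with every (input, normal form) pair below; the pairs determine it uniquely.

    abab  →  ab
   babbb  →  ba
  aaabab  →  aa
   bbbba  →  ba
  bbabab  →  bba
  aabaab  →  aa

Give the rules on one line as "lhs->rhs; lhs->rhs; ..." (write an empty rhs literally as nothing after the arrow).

aab->a; aba->a; bab->ba; bbb->

  | abab => ab
  | babbb => babb => bab => ba
  | aaabab => aaab => aa
  | bbbba => ba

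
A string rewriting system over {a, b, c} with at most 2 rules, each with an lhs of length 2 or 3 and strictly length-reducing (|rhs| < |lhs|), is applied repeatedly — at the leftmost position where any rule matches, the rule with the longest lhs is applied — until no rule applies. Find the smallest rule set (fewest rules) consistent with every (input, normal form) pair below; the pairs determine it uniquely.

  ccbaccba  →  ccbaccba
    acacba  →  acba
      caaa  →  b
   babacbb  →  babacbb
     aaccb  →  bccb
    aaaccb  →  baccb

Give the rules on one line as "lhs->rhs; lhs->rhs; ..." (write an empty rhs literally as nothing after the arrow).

  | ccbaccba
  | acacba => acba
  | caaa => aa => b
  | babacbb

aa->b; ca->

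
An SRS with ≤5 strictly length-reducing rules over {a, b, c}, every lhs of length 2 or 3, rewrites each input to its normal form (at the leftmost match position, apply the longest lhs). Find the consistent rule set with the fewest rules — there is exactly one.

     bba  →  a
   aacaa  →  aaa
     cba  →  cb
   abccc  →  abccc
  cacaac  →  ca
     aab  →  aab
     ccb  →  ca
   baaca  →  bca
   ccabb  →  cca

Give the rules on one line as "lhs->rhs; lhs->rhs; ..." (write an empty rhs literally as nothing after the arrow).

ac->; ba->b; bb->; ccb->ca

  | bba => a
  | aacaa => aaa
  | cba => cb
  | abccc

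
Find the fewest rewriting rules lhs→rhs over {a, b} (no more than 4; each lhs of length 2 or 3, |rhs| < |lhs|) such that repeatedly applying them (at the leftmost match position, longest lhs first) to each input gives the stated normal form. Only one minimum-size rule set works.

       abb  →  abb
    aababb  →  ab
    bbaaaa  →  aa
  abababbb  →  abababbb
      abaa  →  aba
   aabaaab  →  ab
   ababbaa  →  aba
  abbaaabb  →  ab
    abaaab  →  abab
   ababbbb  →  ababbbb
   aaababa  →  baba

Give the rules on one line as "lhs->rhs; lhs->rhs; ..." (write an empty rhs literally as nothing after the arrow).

  | abb
  | aababb => aabb => ab
  | bbaaaa => aaaaa => aa
  | abababbb

aaa->; aab->a; baa->ba; bba->aa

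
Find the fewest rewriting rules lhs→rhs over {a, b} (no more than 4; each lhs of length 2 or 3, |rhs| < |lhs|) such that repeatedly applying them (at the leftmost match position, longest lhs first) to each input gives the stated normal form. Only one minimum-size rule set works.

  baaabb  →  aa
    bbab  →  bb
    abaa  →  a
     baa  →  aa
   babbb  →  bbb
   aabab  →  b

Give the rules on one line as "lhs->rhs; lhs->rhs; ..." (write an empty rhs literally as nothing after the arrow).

aba->bb; abb->; ba->a; bab->b

  | baaabb => aaabb => aa
  | bbab => bb
  | abaa => bba => ba => a
  | baa => aa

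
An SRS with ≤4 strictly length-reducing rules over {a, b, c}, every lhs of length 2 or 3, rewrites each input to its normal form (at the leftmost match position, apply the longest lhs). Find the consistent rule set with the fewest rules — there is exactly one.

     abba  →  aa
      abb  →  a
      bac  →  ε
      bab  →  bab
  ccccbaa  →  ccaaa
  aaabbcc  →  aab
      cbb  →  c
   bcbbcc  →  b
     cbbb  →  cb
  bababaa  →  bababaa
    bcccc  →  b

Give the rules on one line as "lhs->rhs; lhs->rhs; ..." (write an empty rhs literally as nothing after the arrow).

ac->b; bb->; bc->b; ccb->a

  | abba => aa
  | abb => a
  | bac => bb => ε
  | bab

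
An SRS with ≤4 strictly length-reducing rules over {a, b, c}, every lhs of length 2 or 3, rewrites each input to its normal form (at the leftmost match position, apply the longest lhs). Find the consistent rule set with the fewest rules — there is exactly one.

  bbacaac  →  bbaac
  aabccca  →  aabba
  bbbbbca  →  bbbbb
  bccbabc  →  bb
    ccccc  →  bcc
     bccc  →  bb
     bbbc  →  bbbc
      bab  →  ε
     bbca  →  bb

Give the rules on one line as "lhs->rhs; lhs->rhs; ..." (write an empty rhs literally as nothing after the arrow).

bab->; ca->; ccc->b

  | bbacaac => bbaac
  | aabccca => aabba
  | bbbbbca => bbbbb
  | bccbabc => bccc => bb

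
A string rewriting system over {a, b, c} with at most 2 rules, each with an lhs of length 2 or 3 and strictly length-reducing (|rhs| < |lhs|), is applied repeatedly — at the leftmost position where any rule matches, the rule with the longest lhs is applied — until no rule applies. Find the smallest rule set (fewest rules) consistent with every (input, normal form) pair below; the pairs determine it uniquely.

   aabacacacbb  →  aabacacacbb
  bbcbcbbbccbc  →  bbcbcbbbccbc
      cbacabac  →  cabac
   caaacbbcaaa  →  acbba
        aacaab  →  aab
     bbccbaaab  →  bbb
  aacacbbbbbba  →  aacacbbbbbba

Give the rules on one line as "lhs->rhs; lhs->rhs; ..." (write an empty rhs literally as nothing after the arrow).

caa->; cba->

  | aabacacacbb
  | bbcbcbbbccbc
  | cbacabac => cabac
  | caaacbbcaaa => acbbcaaa => acbba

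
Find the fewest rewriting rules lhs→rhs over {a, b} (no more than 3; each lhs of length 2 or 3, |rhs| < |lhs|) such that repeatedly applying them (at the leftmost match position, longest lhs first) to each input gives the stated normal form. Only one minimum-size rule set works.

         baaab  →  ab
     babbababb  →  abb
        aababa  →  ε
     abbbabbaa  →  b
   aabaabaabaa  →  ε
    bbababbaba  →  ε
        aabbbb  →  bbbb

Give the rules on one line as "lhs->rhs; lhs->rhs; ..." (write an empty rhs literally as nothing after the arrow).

  | baaab => ab
  | babbababb => abbababb => abababb => aababb => babb => abb
  | aababa => baba => aba => aa => ε
  | abbbabbaa => abbabbaa => ababbaa => aabbaa => bbaa => b

aa->; ba->a; baa->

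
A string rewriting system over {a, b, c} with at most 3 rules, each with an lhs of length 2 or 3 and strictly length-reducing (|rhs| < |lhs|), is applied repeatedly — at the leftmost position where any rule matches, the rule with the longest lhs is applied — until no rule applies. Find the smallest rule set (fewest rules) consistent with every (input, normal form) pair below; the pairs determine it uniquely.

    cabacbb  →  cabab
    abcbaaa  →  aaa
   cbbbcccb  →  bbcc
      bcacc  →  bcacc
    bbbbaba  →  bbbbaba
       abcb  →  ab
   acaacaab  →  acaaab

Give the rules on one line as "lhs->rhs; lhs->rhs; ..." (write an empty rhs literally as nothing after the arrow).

  | cabacbb => cabab
  | abcbaaa => abaaa => aaa
  | cbbbcccb => bbcccb => bbcc
  | bcacc

aac->a; baa->a; cb->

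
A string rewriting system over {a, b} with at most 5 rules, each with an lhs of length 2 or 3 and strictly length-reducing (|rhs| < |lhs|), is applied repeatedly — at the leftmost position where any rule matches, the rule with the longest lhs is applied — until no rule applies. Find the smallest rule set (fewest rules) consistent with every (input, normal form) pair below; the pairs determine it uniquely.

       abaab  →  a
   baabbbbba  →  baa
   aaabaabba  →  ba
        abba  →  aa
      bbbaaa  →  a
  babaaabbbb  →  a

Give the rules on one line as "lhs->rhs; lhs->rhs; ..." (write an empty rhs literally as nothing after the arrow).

  | abaab => aab => a
  | baabbbbba => babbbba => babba => baa
  | aaabaabba => babaabba => baabba => baba => ba
  | abba => aa

aaa->ba; aab->a; aba->a; bb->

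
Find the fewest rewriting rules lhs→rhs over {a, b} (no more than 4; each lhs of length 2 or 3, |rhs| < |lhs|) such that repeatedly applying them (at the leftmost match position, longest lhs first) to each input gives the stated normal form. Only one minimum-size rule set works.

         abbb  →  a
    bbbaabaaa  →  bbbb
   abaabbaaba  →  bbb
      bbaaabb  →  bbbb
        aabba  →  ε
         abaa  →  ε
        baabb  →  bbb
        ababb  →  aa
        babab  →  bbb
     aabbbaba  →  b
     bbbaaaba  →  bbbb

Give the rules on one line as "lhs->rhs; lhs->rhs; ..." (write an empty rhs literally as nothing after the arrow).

aaa->; ab->a; ba->b

  | abbb => abb => ab => a
  | bbbaabaaa => bbbabaaa => bbbbaaa => bbbbaa => bbbba => bbbb
  | abaabbaaba => aaabbaaba => bbaaba => bbaba => bbba => bbb
  | bbaaabb => bbaabb => bbabb => bbbb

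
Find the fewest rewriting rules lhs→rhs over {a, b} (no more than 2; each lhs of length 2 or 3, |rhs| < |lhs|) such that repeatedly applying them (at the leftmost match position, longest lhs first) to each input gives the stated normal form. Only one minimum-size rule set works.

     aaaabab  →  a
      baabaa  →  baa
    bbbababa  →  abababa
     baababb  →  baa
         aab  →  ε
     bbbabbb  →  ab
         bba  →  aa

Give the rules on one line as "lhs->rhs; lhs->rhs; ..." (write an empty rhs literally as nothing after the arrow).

  | aaaabab => aaab => a
  | baabaa => baa
  | bbbababa => abababa
  | baababb => babb => baa

aab->; bb->a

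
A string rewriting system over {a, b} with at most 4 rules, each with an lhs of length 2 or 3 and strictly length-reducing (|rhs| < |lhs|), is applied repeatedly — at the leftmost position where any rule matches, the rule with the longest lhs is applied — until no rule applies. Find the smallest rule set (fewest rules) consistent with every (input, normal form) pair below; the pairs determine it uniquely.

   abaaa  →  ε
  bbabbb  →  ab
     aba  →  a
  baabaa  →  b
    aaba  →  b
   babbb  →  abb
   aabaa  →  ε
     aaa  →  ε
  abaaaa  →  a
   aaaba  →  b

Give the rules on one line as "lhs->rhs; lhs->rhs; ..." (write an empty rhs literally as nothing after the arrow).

  | abaaa => aaa => ba => ε
  | bbabbb => babb => ab
  | aba => a
  | baabaa => abaa => aa => b

aa->b; ba->; bab->a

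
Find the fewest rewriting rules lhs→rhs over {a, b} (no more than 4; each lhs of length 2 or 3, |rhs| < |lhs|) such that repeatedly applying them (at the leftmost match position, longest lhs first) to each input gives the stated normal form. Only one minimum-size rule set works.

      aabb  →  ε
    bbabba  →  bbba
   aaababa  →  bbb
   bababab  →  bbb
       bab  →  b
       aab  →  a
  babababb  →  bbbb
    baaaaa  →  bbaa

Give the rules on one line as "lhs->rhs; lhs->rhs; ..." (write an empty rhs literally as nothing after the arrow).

aaa->b; ab->; aba->b

  | aabb => ab => ε
  | bbabba => bbba
  | aaababa => bbaba => bbb
  | bababab => bbbab => bbb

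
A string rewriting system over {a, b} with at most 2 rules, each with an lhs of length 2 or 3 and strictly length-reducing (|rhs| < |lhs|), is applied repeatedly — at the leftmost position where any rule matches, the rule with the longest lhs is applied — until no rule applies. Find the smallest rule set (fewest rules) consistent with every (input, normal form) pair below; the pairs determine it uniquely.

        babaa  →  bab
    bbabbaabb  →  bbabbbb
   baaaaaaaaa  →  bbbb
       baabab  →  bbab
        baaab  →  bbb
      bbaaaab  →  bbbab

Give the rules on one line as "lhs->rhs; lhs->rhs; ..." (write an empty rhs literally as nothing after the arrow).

aa->; aaa->b

  | babaa => bab
  | bbabbaabb => bbabbbb
  | baaaaaaaaa => bbaaaaaa => bbbaaa => bbbb
  | baabab => bbab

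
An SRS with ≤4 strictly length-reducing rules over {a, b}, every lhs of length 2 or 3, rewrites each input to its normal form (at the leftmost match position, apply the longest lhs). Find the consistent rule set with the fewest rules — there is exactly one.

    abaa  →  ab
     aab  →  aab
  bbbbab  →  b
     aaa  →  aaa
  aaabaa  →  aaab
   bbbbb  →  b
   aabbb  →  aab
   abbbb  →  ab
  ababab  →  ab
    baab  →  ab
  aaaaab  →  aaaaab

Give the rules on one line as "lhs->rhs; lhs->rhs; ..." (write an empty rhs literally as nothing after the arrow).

  | abaa => aba => ab
  | aab
  | bbbbab => bbbab => bbab => bab => b
  | aaa

aba->ab; ba->; bb->b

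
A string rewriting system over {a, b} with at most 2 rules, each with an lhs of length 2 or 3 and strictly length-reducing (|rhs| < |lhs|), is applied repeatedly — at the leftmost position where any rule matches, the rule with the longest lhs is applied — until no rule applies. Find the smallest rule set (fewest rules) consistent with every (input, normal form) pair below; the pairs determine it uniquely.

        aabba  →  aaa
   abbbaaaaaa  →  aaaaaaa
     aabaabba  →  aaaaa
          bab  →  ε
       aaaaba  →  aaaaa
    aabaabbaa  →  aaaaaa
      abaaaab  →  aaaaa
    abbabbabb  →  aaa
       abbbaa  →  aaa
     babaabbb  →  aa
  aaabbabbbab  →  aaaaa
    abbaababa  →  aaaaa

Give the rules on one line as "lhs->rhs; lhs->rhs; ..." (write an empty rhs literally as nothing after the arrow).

ab->a; bab->

  | aabba => aaba => aaa
  | abbbaaaaaa => abbaaaaaa => abaaaaaa => aaaaaaa
  | aabaabba => aaaabba => aaaaba => aaaaa
  | bab => ε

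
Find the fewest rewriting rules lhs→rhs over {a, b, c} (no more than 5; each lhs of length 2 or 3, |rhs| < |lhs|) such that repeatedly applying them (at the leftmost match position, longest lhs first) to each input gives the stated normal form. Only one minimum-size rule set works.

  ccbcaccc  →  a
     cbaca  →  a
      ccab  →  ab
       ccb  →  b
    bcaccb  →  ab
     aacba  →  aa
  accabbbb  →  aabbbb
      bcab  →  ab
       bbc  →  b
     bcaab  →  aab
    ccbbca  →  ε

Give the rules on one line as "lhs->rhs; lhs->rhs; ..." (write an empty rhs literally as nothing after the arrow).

  | ccbcaccc => bcaccc => accc => acc => ac => a
  | cbaca => cca => a
  | ccab => ab
  | ccb => b

ac->a; ba->; bc->; cc->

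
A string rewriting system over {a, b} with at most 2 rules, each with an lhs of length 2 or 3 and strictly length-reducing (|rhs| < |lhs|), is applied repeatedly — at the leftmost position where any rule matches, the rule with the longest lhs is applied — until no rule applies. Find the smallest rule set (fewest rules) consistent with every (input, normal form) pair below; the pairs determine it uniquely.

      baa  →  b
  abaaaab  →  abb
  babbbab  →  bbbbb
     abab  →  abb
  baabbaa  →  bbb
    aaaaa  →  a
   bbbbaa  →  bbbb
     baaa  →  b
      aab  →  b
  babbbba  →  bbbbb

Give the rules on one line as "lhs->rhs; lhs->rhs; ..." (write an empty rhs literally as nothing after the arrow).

  | baa => ba => b
  | abaaaab => abaaab => abaab => abab => abb
  | babbbab => bbbbab => bbbbb
  | abab => abb

aa->; ba->b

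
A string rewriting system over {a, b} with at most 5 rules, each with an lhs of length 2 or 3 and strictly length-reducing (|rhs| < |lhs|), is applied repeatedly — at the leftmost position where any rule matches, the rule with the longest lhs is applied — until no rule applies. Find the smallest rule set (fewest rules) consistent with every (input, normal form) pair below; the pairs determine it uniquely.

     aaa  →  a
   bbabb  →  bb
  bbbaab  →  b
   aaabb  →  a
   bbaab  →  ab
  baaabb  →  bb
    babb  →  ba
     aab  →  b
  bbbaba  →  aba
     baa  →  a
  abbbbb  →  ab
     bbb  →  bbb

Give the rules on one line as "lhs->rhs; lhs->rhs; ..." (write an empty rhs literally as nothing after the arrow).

aa->; abb->a; baa->a; bba->aa

  | aaa => a
  | bbabb => aabb => bb
  | bbbaab => baaab => aab => b
  | aaabb => abb => a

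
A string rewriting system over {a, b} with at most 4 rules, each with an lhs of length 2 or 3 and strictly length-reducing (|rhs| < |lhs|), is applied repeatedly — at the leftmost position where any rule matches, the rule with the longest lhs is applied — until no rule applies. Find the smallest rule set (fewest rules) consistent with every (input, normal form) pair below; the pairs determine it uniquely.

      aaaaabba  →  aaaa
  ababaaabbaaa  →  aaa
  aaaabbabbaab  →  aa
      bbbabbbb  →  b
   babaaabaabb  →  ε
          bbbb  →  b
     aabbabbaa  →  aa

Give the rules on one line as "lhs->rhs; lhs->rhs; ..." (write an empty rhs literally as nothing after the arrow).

aab->a; ab->b; baa->; bbb->

  | aaaaabba => aaaaba => aaaa
  | ababaaabbaaa => babaaabbaaa => bbaaabbaaa => babbaaa => bbbaaa => aaa
  | aaaabbabbaab => aaababbaab => aaabbaab => aabaab => aaab => aa
  | bbbabbbb => abbbb => bbbb => b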